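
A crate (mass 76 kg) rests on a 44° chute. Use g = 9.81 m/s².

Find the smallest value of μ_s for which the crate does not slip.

At the slip threshold m g sin θ = μ_s m g cos θ, so μ_s,min = tan θ.
μ_s,min = tan 44° = 0.966.

μ_s,min ≈ 0.966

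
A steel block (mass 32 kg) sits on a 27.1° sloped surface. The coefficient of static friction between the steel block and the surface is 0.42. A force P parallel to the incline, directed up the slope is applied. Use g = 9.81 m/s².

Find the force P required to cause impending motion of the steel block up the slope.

P ≈ 260 N

At impending motion up the slope, friction acts down-slope at its limit: f = μ_s N.
P is parallel to the surface, so N = m g cos θ = 279 N.
Along the incline: P = m g sin θ + μ_s N = 143 + 0.42×279 = 260 N.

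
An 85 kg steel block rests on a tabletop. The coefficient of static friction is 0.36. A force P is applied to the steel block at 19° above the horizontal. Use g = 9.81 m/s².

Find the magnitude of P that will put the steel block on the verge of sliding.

P ≈ 282 N

N = m g − P sin α (the pull lifts the steel block).
At impending slip, P cos α = μ_s N = μ_s (m g − P sin α).
Solving: P (cos α + μ_s sin α) = μ_s m g → P = 0.36×834/(cos 19° + 0.36 sin 19°) = 300/1.063 = 282 N.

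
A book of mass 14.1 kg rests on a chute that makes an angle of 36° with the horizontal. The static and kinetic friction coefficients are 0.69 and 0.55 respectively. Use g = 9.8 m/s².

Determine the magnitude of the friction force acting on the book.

The normal reaction is N = m g cos θ = 111.8 N.
Along the slope the weight component is m g sin θ = 81.22 N; friction must supply exactly this, acting up-slope.
The static-friction ceiling is μ_s N = 0.69 × 111.8 = 77.14 N.
|81.22| exceeds 77.14 N, so the book slips down-slope; friction is kinetic, f = μ_k N = 0.55×111.8 = 61.5 N.

f ≈ 61.5 N (up the incline)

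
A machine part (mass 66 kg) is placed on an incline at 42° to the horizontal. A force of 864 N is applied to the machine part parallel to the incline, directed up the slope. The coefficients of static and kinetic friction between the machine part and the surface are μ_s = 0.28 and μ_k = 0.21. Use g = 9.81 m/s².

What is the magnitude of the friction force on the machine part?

f ≈ 101 N (down the incline)

Normal force: N = m g cos θ = 66 × 9.81 × cos 42° = 481.2 N.
Parallel to the incline, ΣF = 0 gives f = m g sin θ − P = 433.2 − 864 = -430.8 N (up-slope positive).
Maximum static friction available: μ_s N = 0.28 × 481.2 = 134.7 N.
Since |-430.8| > 134.7 N, static friction cannot hold it; the machine part slides up the incline and kinetic friction applies: f = μ_k N = 0.21 × 481.2 = 101 N.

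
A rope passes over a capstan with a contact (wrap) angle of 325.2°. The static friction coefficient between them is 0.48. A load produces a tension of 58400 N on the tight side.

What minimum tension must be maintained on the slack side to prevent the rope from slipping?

Capstan equation at impending slip: T_tight/T_slack = e^{μβ}.
β = 325.2° = 5.676 rad; e^{μβ} = e^{0.48×5.676} = 15.25.
T_slack = T_tight / e^{μβ} = 58400 / 15.25 = 3830 N.

T_min ≈ 3830 N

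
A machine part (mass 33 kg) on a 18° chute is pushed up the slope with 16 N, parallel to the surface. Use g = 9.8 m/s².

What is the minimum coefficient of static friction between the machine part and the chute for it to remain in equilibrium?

μ_s,min ≈ 0.273

N = m g cos θ = 307.6 N.
Friction must make up the shortfall along the incline: f = m g sin θ − P = 99.94 − 16 = 83.94 N.
At the threshold f = μ_s N, so μ_s,min = 83.94/307.6 = 0.273.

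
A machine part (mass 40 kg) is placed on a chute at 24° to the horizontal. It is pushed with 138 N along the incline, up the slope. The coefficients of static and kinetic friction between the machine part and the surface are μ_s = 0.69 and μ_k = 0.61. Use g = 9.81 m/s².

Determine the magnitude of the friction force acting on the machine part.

f ≈ 21.6 N (up the incline)

Normal force: N = m g cos θ = 40 × 9.81 × cos 24° = 358.5 N.
Parallel to the incline, ΣF = 0 gives f = m g sin θ − P = 159.6 − 138 = 21.6 N (up-slope positive).
Static friction can supply at most μ_s N = 247.3 N.
Since |21.6| ≤ 247.3 N, static friction is sufficient; f equals the required value, not μ_s N.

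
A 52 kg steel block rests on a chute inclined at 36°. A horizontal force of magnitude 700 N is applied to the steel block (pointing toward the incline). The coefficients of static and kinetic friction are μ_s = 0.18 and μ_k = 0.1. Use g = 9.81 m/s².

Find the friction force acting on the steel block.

Normal direction: N = m g cos θ + P sin θ = 824.1 N.
Along the incline, the net driving force (taking up-slope positive) is P cos θ − m g sin θ = 566.3 − 299.8 = 266.5 N, so equilibrium requires friction f = -266.5 N (down-slope).
The limit of static friction is μ_s N = 148.3 N.
|f_req| = 266.5 > 148.3 N → the steel block slides up the incline; f = μ_k N = 0.1 × 824.1 = 82.4 N.

f ≈ 82.4 N (down the incline)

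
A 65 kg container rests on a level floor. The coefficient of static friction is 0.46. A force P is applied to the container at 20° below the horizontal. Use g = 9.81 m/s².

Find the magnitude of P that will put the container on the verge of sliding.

N = m g + P sin α (the push presses the container into the level floor).
At impending slip, P cos α = μ_s N = μ_s (m g + P sin α).
Solving: P (cos α − μ_s sin α) = μ_s m g → P = 0.46×638/(cos 20° − 0.46 sin 20°) = 293/0.7824 = 375 N.

P ≈ 375 N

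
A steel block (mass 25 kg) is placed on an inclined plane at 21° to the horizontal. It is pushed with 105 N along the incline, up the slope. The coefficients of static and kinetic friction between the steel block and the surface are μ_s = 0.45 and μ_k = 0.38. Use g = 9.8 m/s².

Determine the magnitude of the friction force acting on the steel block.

f ≈ 17.2 N (down the incline)

The normal reaction is N = m g cos θ = 228.7 N.
For equilibrium along the incline the friction force must supply f = m g sin θ − P = 87.8 − 105 = -17.2 N (positive meaning up-slope).
Static friction can supply at most μ_s N = 102.9 N.
Since |-17.2| ≤ 102.9 N, the steel block remains in static equilibrium and friction takes exactly the required value.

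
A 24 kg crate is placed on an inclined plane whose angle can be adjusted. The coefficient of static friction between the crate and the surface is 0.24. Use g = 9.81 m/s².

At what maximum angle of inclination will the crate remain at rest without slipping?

At the slip threshold, m g sin θ = μ_s · m g cos θ, so tan θ = μ_s.
θ_max = arctan(0.24) = 13.5°.

θ_max ≈ 13.5°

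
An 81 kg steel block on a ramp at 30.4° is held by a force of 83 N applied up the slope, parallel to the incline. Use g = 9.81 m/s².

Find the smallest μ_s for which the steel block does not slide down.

N = m g cos θ = 685.4 N.
Friction must make up the shortfall along the incline: f = m g sin θ − P = 402.1 − 83 = 319.1 N.
At the threshold f = μ_s N, so μ_s,min = 319.1/685.4 = 0.466.

μ_s,min ≈ 0.466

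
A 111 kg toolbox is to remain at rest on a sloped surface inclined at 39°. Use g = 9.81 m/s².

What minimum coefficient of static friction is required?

μ_s,min ≈ 0.81

At the slip threshold m g sin θ = μ_s m g cos θ, so μ_s,min = tan θ.
μ_s,min = tan 39° = 0.81.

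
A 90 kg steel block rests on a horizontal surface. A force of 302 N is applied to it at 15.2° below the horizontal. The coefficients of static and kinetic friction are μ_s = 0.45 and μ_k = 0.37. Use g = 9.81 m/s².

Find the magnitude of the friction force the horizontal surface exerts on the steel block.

Vertical equilibrium gives N = m g + P sin α = 962.1 N.
Horizontally, friction must balance P cos α = 291.4 N.
The static-friction limit is μ_s N = 432.9 N.
Since 291.4 N does not exceed the limit, the steel block stays at rest and f = 291 N.

f ≈ 291 N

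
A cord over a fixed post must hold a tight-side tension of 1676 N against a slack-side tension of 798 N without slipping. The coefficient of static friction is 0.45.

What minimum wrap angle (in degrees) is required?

β_min ≈ 94.5°

T₂/T₁ = e^{μβ} → β = ln(T₂/T₁)/μ.
β = ln(1676/798)/0.45 = 0.7421/0.45 = 1.649 rad.
In degrees: β = 1.649 × 180/π = 94.5°.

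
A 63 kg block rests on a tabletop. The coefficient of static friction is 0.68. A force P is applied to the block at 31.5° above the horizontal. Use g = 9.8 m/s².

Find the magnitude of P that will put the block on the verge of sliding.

N = m g − P sin α (the pull lifts the block).
At impending slip, P cos α = μ_s N = μ_s (m g − P sin α).
Solving: P (cos α + μ_s sin α) = μ_s m g → P = 0.68×617/(cos 31.5° + 0.68 sin 31.5°) = 420/1.208 = 348 N.

P ≈ 348 N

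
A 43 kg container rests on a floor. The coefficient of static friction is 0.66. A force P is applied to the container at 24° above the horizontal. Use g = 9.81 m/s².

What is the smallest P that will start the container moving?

N = m g − P sin α (the pull lifts the container).
At impending slip, P cos α = μ_s N = μ_s (m g − P sin α).
Solving: P (cos α + μ_s sin α) = μ_s m g → P = 0.66×422/(cos 24° + 0.66 sin 24°) = 278/1.182 = 236 N.

P ≈ 236 N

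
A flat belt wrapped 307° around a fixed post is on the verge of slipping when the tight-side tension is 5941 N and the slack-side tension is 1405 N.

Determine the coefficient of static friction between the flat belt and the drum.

μ ≈ 0.269

T₂/T₁ = e^{μβ} → μ = ln(T₂/T₁)/β.
β = 307° = 5.358 rad.
μ = ln(5941/1405)/5.358 = ln(4.228)/5.358 = 0.269.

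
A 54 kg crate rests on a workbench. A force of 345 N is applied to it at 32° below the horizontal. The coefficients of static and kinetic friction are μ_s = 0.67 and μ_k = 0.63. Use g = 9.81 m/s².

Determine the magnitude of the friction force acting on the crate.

N = m g + P sin α = 529.7 + 345×sin 32° = 712.6 N.
The horizontal driving force is P cos α = 292.6 N, so equilibrium needs friction f = 292.6 N.
μ_s N = 0.67 × 712.6 = 477.4 N.
Since 292.6 N does not exceed the limit, the crate stays at rest and f = 293 N.

f ≈ 293 N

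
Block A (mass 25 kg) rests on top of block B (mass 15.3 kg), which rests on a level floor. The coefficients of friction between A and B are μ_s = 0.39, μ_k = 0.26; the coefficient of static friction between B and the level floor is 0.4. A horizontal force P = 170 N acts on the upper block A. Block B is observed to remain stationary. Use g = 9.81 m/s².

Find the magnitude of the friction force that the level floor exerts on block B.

Normal force at the A–B interface: N₁ = m_A g = 245.2 N.
Maximum static friction on A from B: μ_s N₁ = 0.39×245.2 = 95.65 N.
Since P = 170 N > 95.65 N, A slides on B; the A–B friction is kinetic: f₁ = μ_k N₁ = 0.26×245.2 = 63.8 N.
B experiences an equal 63.8 N forward from A (third law). B is in equilibrium, so the floor supplies f₂ = 63.8 N of static friction (limit μ_s(m_A+m_B)g = 158.1 N, not exceeded).

f ≈ 63.8 N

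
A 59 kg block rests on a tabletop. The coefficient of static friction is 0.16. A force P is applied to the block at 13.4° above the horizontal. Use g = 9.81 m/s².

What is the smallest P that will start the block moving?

N = m g − P sin α (the pull lifts the block).
At impending slip, P cos α = μ_s N = μ_s (m g − P sin α).
Solving: P (cos α + μ_s sin α) = μ_s m g → P = 0.16×579/(cos 13.4° + 0.16 sin 13.4°) = 92.6/1.01 = 91.7 N.

P ≈ 91.7 N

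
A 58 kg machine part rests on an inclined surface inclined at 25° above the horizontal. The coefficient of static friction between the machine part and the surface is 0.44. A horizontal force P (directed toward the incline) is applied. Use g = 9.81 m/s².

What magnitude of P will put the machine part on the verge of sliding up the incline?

At impending motion up the slope, friction acts down-slope at its limit: f = μ_s N.
Perpendicular to the incline: N = m g cos θ + P sin θ.
Along the incline: P cos θ = m g sin θ + μ_s N = m g sin θ + μ_s (m g cos θ + P sin θ).
Solving, P (cos θ − μ_s sin θ) = m g (sin θ + μ_s cos θ), so P = 58×9.81×(sin 25° + 0.44 cos 25°)/(cos 25° − 0.44 sin 25°) = 569×0.8214/0.7204 = 649 N.

P ≈ 649 N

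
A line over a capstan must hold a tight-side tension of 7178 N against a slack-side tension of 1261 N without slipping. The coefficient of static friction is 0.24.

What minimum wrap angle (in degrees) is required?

T₂/T₁ = e^{μβ} → β = ln(T₂/T₁)/μ.
β = ln(7178/1261)/0.24 = 1.739/0.24 = 7.246 rad.
In degrees: β = 7.246 × 180/π = 415°.

β_min ≈ 415°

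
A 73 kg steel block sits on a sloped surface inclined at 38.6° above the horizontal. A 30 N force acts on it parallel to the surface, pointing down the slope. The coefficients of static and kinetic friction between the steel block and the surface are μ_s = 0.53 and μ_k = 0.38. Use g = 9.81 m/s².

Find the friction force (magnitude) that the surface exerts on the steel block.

The normal reaction is N = m g cos θ = 559.7 N.
Parallel to the incline, ΣF = 0 gives f = m g sin θ + P = 446.8 + 30 = 476.8 N (up-slope positive).
Maximum static friction available: μ_s N = 0.53 × 559.7 = 296.6 N.
Since |476.8| > 296.6 N, static friction cannot hold it; the steel block slides down the incline and kinetic friction applies: f = μ_k N = 0.38 × 559.7 = 213 N.

f ≈ 213 N (up the incline)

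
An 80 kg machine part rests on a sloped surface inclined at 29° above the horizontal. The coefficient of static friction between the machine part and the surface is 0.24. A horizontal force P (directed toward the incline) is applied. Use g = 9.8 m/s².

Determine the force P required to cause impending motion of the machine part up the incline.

P ≈ 718 N

At impending motion up the slope, friction acts down-slope at its limit: f = μ_s N.
Perpendicular to the incline: N = m g cos θ + P sin θ.
Along the incline: P cos θ = m g sin θ + μ_s N = m g sin θ + μ_s (m g cos θ + P sin θ).
Solving, P (cos θ − μ_s sin θ) = m g (sin θ + μ_s cos θ), so P = 80×9.8×(sin 29° + 0.24 cos 29°)/(cos 29° − 0.24 sin 29°) = 784×0.6947/0.7583 = 718 N.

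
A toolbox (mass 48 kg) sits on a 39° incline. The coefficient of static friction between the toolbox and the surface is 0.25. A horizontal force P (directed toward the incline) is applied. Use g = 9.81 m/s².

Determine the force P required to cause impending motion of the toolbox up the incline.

P ≈ 626 N

At impending motion up the slope, friction acts down-slope at its limit: f = μ_s N.
Perpendicular to the incline: N = m g cos θ + P sin θ.
Along the incline: P cos θ = m g sin θ + μ_s N = m g sin θ + μ_s (m g cos θ + P sin θ).
Solving, P (cos θ − μ_s sin θ) = m g (sin θ + μ_s cos θ), so P = 48×9.81×(sin 39° + 0.25 cos 39°)/(cos 39° − 0.25 sin 39°) = 471×0.8236/0.6198 = 626 N.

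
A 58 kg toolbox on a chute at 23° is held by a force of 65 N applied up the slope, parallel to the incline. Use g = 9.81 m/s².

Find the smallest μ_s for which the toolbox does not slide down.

μ_s,min ≈ 0.3

N = m g cos θ = 523.7 N.
Friction must make up the shortfall along the incline: f = m g sin θ − P = 222.3 − 65 = 157.3 N.
At the threshold f = μ_s N, so μ_s,min = 157.3/523.7 = 0.3.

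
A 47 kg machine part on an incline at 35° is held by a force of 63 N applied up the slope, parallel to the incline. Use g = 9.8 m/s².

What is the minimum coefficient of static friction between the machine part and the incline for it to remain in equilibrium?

N = m g cos θ = 377.3 N.
Friction must make up the shortfall along the incline: f = m g sin θ − P = 264.2 − 63 = 201.2 N.
At the threshold f = μ_s N, so μ_s,min = 201.2/377.3 = 0.533.

μ_s,min ≈ 0.533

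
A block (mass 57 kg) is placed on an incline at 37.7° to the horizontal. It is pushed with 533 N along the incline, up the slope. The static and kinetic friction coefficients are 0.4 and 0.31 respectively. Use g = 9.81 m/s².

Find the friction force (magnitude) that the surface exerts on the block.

f ≈ 137 N (down the incline)

Normal force: N = m g cos θ = 57 × 9.81 × cos 37.7° = 442.4 N.
Parallel to the incline, ΣF = 0 gives f = m g sin θ − P = 341.9 − 533 = -191.1 N (up-slope positive).
Maximum static friction available: μ_s N = 0.4 × 442.4 = 177 N.
Since |-191.1| > 177 N, static friction cannot hold it; the block slides up the incline and kinetic friction applies: f = μ_k N = 0.31 × 442.4 = 137 N.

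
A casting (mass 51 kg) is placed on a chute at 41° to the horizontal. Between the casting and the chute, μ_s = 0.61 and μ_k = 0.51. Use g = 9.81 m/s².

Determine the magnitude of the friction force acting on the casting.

Normal force: N = m g cos θ = 51 × 9.81 × cos 41° = 377.6 N.
Along the slope the weight component is m g sin θ = 328.2 N; friction must supply exactly this, acting up-slope.
Maximum static friction available: μ_s N = 0.61 × 377.6 = 230.3 N.
|328.2| exceeds 230.3 N, so the casting slips down-slope; friction is kinetic, f = μ_k N = 0.51×377.6 = 193 N.

f ≈ 193 N (up the incline)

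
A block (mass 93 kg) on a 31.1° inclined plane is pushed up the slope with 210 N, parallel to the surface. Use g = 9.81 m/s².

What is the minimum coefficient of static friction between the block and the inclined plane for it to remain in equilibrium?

μ_s,min ≈ 0.334

N = m g cos θ = 781.2 N.
Friction must make up the shortfall along the incline: f = m g sin θ − P = 471.2 − 210 = 261.2 N.
At the threshold f = μ_s N, so μ_s,min = 261.2/781.2 = 0.334.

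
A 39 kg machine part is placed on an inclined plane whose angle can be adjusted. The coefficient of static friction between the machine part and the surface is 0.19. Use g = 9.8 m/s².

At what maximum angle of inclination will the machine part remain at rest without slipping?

At the slip threshold, m g sin θ = μ_s · m g cos θ, so tan θ = μ_s.
θ_max = arctan(0.19) = 10.8°.

θ_max ≈ 10.8°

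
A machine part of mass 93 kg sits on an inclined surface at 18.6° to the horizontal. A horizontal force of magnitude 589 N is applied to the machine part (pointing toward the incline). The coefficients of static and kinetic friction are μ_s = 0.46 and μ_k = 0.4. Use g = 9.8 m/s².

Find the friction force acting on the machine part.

The horizontal push has a component P sin θ into the surface, so N = m g cos θ + P sin θ = 863.8 + 187.9 = 1052 N.
Along the incline, the net driving force (taking up-slope positive) is P cos θ − m g sin θ = 558.2 − 290.7 = 267.5 N, so equilibrium requires friction f = -267.5 N (down-slope).
The limit of static friction is μ_s N = 483.8 N.
|f_req| = 267.5 ≤ 483.8 N → the machine part is in equilibrium; friction equals the required value.

f ≈ 268 N (down the incline)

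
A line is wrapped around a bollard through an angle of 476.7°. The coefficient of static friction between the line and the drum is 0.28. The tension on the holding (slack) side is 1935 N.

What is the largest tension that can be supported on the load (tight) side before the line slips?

T_max ≈ 19900 N

At impending slip the capstan equation gives T₂/T₁ = e^{μβ} with β in radians.
β = 476.7° × π/180 = 8.32 rad.
e^{μβ} = e^{0.28×8.32} = 10.27.
T₂ = T₁ · e^{μβ} = 1935 × 10.27 = 19900 N.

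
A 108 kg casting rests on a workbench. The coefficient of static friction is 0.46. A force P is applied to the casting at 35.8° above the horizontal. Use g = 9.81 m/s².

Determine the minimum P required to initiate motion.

N = m g − P sin α (the pull lifts the casting).
At impending slip, P cos α = μ_s N = μ_s (m g − P sin α).
Solving: P (cos α + μ_s sin α) = μ_s m g → P = 0.46×1060/(cos 35.8° + 0.46 sin 35.8°) = 487/1.08 = 451 N.

P ≈ 451 N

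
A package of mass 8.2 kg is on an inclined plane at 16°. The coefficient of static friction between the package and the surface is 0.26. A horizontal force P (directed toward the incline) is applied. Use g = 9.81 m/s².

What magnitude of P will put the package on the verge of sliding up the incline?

P ≈ 47.5 N

At impending motion up the slope, friction acts down-slope at its limit: f = μ_s N.
Perpendicular to the incline: N = m g cos θ + P sin θ.
Along the incline: P cos θ = m g sin θ + μ_s N = m g sin θ + μ_s (m g cos θ + P sin θ).
Solving, P (cos θ − μ_s sin θ) = m g (sin θ + μ_s cos θ), so P = 8.2×9.81×(sin 16° + 0.26 cos 16°)/(cos 16° − 0.26 sin 16°) = 80.4×0.5256/0.8896 = 47.5 N.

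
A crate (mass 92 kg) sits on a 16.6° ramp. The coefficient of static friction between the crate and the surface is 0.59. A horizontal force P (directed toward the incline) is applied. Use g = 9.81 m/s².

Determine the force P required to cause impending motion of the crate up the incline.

P ≈ 973 N

At impending motion up the slope, friction acts down-slope at its limit: f = μ_s N.
Perpendicular to the incline: N = m g cos θ + P sin θ.
Along the incline: P cos θ = m g sin θ + μ_s N = m g sin θ + μ_s (m g cos θ + P sin θ).
Solving, P (cos θ − μ_s sin θ) = m g (sin θ + μ_s cos θ), so P = 92×9.81×(sin 16.6° + 0.59 cos 16.6°)/(cos 16.6° − 0.59 sin 16.6°) = 903×0.8511/0.7898 = 973 N.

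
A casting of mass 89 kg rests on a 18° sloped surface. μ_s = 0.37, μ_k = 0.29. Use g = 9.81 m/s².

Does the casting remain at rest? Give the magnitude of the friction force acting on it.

N = m g cos θ = 830 N.
Down-slope weight component: m g sin θ = 270 N.
μ_s N = 307 N.
270 ≤ 307 N, so it stays put; friction = 270 N.

f ≈ 270 N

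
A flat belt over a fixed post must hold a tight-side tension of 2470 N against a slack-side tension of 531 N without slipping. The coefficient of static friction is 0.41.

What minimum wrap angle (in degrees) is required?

T₂/T₁ = e^{μβ} → β = ln(T₂/T₁)/μ.
β = ln(2470/531)/0.41 = 1.537/0.41 = 3.749 rad.
In degrees: β = 3.749 × 180/π = 215°.

β_min ≈ 215°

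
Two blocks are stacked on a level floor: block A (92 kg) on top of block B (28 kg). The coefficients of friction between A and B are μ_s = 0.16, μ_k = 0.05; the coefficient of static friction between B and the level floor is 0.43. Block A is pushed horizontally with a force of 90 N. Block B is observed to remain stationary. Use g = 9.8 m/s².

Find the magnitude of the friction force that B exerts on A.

The normal force B exerts on A is simply A's weight, N₁ = 901.6 N.
Maximum static friction on A from B: μ_s N₁ = 0.16×901.6 = 144.3 N.
Since P = 90 N ≤ 144.3 N, A does not slip on B; friction on A equals P = 90 N.
B experiences an equal 90 N forward from A (third law). B is in equilibrium, so the floor supplies f₂ = 90 N of static friction (limit μ_s(m_A+m_B)g = 505.7 N, not exceeded).

f ≈ 90 N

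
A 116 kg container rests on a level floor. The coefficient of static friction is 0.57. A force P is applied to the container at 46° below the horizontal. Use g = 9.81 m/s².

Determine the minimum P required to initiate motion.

P ≈ 2280 N

N = m g + P sin α (the push presses the container into the level floor).
At impending slip, P cos α = μ_s N = μ_s (m g + P sin α).
Solving: P (cos α − μ_s sin α) = μ_s m g → P = 0.57×1140/(cos 46° − 0.57 sin 46°) = 649/0.2846 = 2280 N.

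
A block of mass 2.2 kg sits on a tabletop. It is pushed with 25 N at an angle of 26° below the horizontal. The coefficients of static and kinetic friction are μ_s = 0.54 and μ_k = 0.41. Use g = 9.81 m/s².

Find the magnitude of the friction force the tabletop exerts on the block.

The vertical component of P adds to the normal force: N = m g + P sin α = 21.58 + 10.96 = 32.54 N.
The horizontal driving force is P cos α = 22.47 N, so equilibrium needs friction f = 22.47 N.
The static-friction limit is μ_s N = 17.57 N.
22.47 > 17.57 N → the block slides; f = μ_k N = 0.41×32.54 = 13.3 N.

f ≈ 13.3 N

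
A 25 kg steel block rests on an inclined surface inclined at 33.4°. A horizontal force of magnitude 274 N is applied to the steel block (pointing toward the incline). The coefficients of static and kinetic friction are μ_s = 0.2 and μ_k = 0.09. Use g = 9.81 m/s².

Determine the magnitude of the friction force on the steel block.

Normal direction: N = m g cos θ + P sin θ = 355.6 N.
Parallel to the incline: P cos θ − m g sin θ = 228.7 − 135 = 93.74 N; the friction needed to balance this is 93.74 N acting down the slope.
Maximum static friction: μ_s N = 0.2 × 355.6 = 71.12 N.
|f_req| = 93.74 > 71.12 N → the steel block slides up the incline; f = μ_k N = 0.09 × 355.6 = 32 N.

f ≈ 32 N (down the incline)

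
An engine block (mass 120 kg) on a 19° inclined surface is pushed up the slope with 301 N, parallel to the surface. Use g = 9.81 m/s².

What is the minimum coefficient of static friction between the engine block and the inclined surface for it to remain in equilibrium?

N = m g cos θ = 1113 N.
Friction must make up the shortfall along the incline: f = m g sin θ − P = 383.3 − 301 = 82.26 N.
At the threshold f = μ_s N, so μ_s,min = 82.26/1113 = 0.0739.

μ_s,min ≈ 0.0739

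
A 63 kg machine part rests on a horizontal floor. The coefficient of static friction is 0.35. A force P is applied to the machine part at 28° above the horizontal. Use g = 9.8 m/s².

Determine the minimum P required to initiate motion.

N = m g − P sin α (the pull lifts the machine part).
At impending slip, P cos α = μ_s N = μ_s (m g − P sin α).
Solving: P (cos α + μ_s sin α) = μ_s m g → P = 0.35×617/(cos 28° + 0.35 sin 28°) = 216/1.047 = 206 N.

P ≈ 206 N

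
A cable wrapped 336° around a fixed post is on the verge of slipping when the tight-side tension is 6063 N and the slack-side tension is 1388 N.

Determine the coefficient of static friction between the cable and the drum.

T₂/T₁ = e^{μβ} → μ = ln(T₂/T₁)/β.
β = 336° = 5.864 rad.
μ = ln(6063/1388)/5.864 = ln(4.368)/5.864 = 0.251.

μ ≈ 0.251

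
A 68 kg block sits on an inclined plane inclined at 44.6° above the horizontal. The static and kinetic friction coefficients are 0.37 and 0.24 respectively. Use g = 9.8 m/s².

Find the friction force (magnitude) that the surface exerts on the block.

f ≈ 114 N (up the incline)

The normal reaction is N = m g cos θ = 474.5 N.
For equilibrium along the incline, friction must balance the weight component: f = m g sin θ = 467.9 N up the slope.
The static-friction ceiling is μ_s N = 0.37 × 474.5 = 175.6 N.
Since |467.9| > 175.6 N, static friction cannot hold it; the block slides down the incline and kinetic friction applies: f = μ_k N = 0.24 × 474.5 = 114 N.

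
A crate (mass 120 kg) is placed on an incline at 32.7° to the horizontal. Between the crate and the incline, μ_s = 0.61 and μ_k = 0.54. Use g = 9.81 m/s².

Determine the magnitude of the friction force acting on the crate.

Normal force: N = m g cos θ = 120 × 9.81 × cos 32.7° = 990.6 N.
Along the slope the weight component is m g sin θ = 636 N; friction must supply exactly this, acting up-slope.
Maximum static friction available: μ_s N = 0.61 × 990.6 = 604.3 N.
Since |636| > 604.3 N, static friction cannot hold it; the crate slides down the incline and kinetic friction applies: f = μ_k N = 0.54 × 990.6 = 535 N.

f ≈ 535 N (up the incline)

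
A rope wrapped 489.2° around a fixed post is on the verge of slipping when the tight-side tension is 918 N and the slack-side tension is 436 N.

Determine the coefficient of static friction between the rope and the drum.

T₂/T₁ = e^{μβ} → μ = ln(T₂/T₁)/β.
β = 489.2° = 8.538 rad.
μ = ln(918/436)/8.538 = ln(2.106)/8.538 = 0.0872.

μ ≈ 0.0872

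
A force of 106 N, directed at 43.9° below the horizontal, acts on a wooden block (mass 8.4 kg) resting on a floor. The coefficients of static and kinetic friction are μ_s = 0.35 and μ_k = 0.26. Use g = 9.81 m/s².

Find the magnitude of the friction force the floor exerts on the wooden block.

Vertical equilibrium gives N = m g + P sin α = 155.9 N.
Horizontally, friction must balance P cos α = 76.38 N.
μ_s N = 0.35 × 155.9 = 54.57 N.
76.38 > 54.57 N → the wooden block slides; f = μ_k N = 0.26×155.9 = 40.5 N.

f ≈ 40.5 N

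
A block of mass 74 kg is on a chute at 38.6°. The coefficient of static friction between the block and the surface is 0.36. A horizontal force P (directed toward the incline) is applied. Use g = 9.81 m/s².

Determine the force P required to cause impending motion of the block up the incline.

P ≈ 1180 N

At impending motion up the slope, friction acts down-slope at its limit: f = μ_s N.
Perpendicular to the incline: N = m g cos θ + P sin θ.
Along the incline: P cos θ = m g sin θ + μ_s N = m g sin θ + μ_s (m g cos θ + P sin θ).
Solving, P (cos θ − μ_s sin θ) = m g (sin θ + μ_s cos θ), so P = 74×9.81×(sin 38.6° + 0.36 cos 38.6°)/(cos 38.6° − 0.36 sin 38.6°) = 726×0.9052/0.5569 = 1180 N.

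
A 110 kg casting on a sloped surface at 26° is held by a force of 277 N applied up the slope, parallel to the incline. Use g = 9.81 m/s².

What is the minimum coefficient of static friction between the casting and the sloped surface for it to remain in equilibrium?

μ_s,min ≈ 0.202

N = m g cos θ = 969.9 N.
Friction must make up the shortfall along the incline: f = m g sin θ − P = 473 − 277 = 196 N.
At the threshold f = μ_s N, so μ_s,min = 196/969.9 = 0.202.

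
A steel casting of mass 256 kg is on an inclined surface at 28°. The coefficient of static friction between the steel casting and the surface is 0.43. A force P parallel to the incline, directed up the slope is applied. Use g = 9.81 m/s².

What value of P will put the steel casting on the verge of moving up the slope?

At impending motion up the slope, friction acts down-slope at its limit: f = μ_s N.
P is parallel to the surface, so N = m g cos θ = 2220 N.
Along the incline: P = m g sin θ + μ_s N = 1180 + 0.43×2220 = 2130 N.

P ≈ 2130 N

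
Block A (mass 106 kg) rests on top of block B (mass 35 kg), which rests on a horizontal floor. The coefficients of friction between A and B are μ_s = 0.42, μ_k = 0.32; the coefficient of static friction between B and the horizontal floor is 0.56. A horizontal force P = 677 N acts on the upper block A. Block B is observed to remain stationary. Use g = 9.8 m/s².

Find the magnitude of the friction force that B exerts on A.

Normal force at the A–B interface: N₁ = m_A g = 1039 N.
Maximum static friction on A from B: μ_s N₁ = 0.42×1039 = 436.3 N.
P = 677 N exceeds that limit, so A slips over B and the interface friction becomes kinetic: f₁ = μ_k N₁ = 0.32×1039 = 332 N.
By Newton's third law B feels 332 N forward from A. With B stationary, the floor's static friction on B balances it: f₂ = 332 N (well within μ_s(m_A+m_B)g = 773.8 N).

f ≈ 332 N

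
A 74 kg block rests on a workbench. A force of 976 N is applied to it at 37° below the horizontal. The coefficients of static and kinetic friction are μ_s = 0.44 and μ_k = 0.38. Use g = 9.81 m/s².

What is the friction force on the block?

The vertical component of P adds to the normal force: N = m g + P sin α = 725.9 + 587.4 = 1313 N.
Horizontally, friction must balance P cos α = 779.5 N.
μ_s N = 0.44 × 1313 = 577.9 N.
The required friction exceeds μ_s N, so the block moves and f = μ_k N = 499 N.

f ≈ 499 N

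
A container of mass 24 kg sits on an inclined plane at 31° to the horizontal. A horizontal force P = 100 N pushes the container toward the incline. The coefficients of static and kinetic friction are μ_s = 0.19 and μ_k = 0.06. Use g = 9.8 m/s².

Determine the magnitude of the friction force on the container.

Normal direction: N = m g cos θ + P sin θ = 253.1 N.
Parallel to the incline: P cos θ − m g sin θ = 85.72 − 121.1 = -35.42 N; the friction needed to balance this is 35.42 N acting up the slope.
The limit of static friction is μ_s N = 48.09 N.
Since 35.42 N is within the 48.09 N limit, the container stays put and friction is exactly 35.4 N.

f ≈ 35.4 N (up the incline)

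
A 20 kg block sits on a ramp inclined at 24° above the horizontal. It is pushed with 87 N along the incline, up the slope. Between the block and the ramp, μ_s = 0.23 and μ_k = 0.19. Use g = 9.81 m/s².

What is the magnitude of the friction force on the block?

f ≈ 7.2 N (down the incline)

Perpendicular to the surface, N = m g cos θ = 20·9.81·cos 24° = 179.2 N.
Parallel to the incline, ΣF = 0 gives f = m g sin θ − P = 79.8 − 87 = -7.198 N (up-slope positive).
Static friction can supply at most μ_s N = 41.22 N.
Since |-7.198| ≤ 41.22 N, the block remains in static equilibrium and friction takes exactly the required value.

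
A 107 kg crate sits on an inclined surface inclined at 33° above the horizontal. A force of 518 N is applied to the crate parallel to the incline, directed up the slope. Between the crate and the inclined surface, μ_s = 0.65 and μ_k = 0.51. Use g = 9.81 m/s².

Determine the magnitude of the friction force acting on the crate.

f ≈ 53.7 N (up the incline)

Perpendicular to the surface, N = m g cos θ = 107·9.81·cos 33° = 880.3 N.
Parallel to the incline, ΣF = 0 gives f = m g sin θ − P = 571.7 − 518 = 53.69 N (up-slope positive).
Static friction can supply at most μ_s N = 572.2 N.
Since |53.69| ≤ 572.2 N, the crate remains in static equilibrium and friction takes exactly the required value.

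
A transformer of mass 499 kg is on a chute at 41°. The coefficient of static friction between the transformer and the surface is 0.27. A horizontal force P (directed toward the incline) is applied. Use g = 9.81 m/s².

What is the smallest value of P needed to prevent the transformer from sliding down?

The transformer tends to slide down (tan θ > μ_s), so at the point of impending slip friction acts up-slope at its limit: f = μ_s N.
Perpendicular to the incline: N = m g cos θ + P sin θ.
Along the incline: P cos θ + μ_s N = m g sin θ, i.e. P cos θ + μ_s (m g cos θ + P sin θ) = m g sin θ.
Solving, P (cos θ + μ_s sin θ) = m g (sin θ − μ_s cos θ), so P = 4900×0.4523/0.9318 = 2380 N.

P_min ≈ 2380 N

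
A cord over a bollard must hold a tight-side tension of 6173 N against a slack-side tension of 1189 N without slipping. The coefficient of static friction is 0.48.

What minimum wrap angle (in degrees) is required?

T₂/T₁ = e^{μβ} → β = ln(T₂/T₁)/μ.
β = ln(6173/1189)/0.48 = 1.647/0.48 = 3.431 rad.
In degrees: β = 3.431 × 180/π = 197°.

β_min ≈ 197°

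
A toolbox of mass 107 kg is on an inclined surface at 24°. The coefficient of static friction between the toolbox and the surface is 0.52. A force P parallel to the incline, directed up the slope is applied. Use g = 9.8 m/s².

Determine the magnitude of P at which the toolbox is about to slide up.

At impending motion up the slope, friction acts down-slope at its limit: f = μ_s N.
P is parallel to the surface, so N = m g cos θ = 958 N.
Along the incline: P = m g sin θ + μ_s N = 427 + 0.52×958 = 925 N.

P ≈ 925 N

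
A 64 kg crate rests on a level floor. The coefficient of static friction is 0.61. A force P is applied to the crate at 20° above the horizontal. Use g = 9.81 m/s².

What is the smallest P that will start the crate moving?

N = m g − P sin α (the pull lifts the crate).
At impending slip, P cos α = μ_s N = μ_s (m g − P sin α).
Solving: P (cos α + μ_s sin α) = μ_s m g → P = 0.61×628/(cos 20° + 0.61 sin 20°) = 383/1.148 = 334 N.

P ≈ 334 N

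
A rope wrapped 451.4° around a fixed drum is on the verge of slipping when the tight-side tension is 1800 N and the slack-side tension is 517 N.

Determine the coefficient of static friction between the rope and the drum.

μ ≈ 0.158

T₂/T₁ = e^{μβ} → μ = ln(T₂/T₁)/β.
β = 451.4° = 7.878 rad.
μ = ln(1800/517)/7.878 = ln(3.482)/7.878 = 0.158.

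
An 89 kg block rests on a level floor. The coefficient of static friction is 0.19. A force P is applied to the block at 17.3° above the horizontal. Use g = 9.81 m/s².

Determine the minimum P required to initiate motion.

P ≈ 164 N

N = m g − P sin α (the pull lifts the block).
At impending slip, P cos α = μ_s N = μ_s (m g − P sin α).
Solving: P (cos α + μ_s sin α) = μ_s m g → P = 0.19×873/(cos 17.3° + 0.19 sin 17.3°) = 166/1.011 = 164 N.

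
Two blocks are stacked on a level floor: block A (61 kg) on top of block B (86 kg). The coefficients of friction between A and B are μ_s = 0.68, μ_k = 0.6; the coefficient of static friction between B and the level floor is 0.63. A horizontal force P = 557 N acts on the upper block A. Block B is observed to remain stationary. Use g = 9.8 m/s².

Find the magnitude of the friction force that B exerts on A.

f ≈ 359 N

Normal force at the A–B interface: N₁ = m_A g = 597.8 N.
So the A–B interface can sustain at most μ_s N₁ = 406.5 N of static friction.
Since P = 557 N > 406.5 N, A slides on B; the A–B friction is kinetic: f₁ = μ_k N₁ = 0.6×597.8 = 359 N.
By Newton's third law B feels 359 N forward from A. With B stationary, the floor's static friction on B balances it: f₂ = 359 N (well within μ_s(m_A+m_B)g = 907.6 N).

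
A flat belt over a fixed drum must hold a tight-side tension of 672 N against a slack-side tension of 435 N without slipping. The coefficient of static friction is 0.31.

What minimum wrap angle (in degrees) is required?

T₂/T₁ = e^{μβ} → β = ln(T₂/T₁)/μ.
β = ln(672/435)/0.31 = 0.4349/0.31 = 1.403 rad.
In degrees: β = 1.403 × 180/π = 80.4°.

β_min ≈ 80.4°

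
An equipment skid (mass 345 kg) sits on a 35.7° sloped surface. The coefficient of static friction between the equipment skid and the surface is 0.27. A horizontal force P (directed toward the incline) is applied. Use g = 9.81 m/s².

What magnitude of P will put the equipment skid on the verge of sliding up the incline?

P ≈ 4150 N

At impending motion up the slope, friction acts down-slope at its limit: f = μ_s N.
Perpendicular to the incline: N = m g cos θ + P sin θ.
Along the incline: P cos θ = m g sin θ + μ_s N = m g sin θ + μ_s (m g cos θ + P sin θ).
Solving, P (cos θ − μ_s sin θ) = m g (sin θ + μ_s cos θ), so P = 345×9.81×(sin 35.7° + 0.27 cos 35.7°)/(cos 35.7° − 0.27 sin 35.7°) = 3380×0.8028/0.6545 = 4150 N.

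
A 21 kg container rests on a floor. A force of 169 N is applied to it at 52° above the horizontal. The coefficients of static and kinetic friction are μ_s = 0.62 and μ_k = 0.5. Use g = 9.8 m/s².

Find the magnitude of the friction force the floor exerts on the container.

f ≈ 36.3 N

N = m g − P sin α = 205.8 − 169×sin 52° = 72.63 N.
The horizontal driving force is P cos α = 104 N, so equilibrium needs friction f = 104 N.
μ_s N = 0.62 × 72.63 = 45.03 N.
The required friction exceeds μ_s N, so the container moves and f = μ_k N = 36.3 N.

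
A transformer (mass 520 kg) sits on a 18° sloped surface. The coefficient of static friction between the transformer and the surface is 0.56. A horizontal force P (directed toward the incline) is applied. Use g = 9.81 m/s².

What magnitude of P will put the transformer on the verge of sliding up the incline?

P ≈ 5520 N

At impending motion up the slope, friction acts down-slope at its limit: f = μ_s N.
Perpendicular to the incline: N = m g cos θ + P sin θ.
Along the incline: P cos θ = m g sin θ + μ_s N = m g sin θ + μ_s (m g cos θ + P sin θ).
Solving, P (cos θ − μ_s sin θ) = m g (sin θ + μ_s cos θ), so P = 520×9.81×(sin 18° + 0.56 cos 18°)/(cos 18° − 0.56 sin 18°) = 5100×0.8416/0.778 = 5520 N.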